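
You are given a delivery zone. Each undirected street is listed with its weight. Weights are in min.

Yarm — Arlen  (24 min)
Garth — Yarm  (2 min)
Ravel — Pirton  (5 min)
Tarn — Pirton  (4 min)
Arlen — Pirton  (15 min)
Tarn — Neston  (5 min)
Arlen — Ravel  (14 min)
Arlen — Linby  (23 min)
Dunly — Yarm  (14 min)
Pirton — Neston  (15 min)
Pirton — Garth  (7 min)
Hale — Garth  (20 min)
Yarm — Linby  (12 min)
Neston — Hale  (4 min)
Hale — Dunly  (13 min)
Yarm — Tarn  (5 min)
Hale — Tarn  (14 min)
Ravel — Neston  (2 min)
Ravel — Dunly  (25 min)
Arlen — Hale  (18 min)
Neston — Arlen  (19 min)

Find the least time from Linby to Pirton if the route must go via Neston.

29 min

Shortest Linby→Neston: Linby–Yarm–Tarn–Neston = 22
Shortest Neston→Pirton: Neston–Ravel–Pirton = 7
Total via Neston: 22 + 7 = 29 min.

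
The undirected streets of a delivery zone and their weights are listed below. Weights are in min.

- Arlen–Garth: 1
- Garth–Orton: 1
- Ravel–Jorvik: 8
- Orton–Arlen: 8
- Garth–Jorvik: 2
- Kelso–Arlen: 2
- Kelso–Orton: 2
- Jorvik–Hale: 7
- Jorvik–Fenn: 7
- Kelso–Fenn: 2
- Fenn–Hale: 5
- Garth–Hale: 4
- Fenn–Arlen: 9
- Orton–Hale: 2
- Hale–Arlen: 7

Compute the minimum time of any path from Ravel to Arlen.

11 min

Enumerating some paths:
Ravel → Jorvik → Fenn → Kelso → Arlen: 8+7+2+2 = 19
Ravel → Jorvik → Garth → Orton → Kelso → Arlen: 8+2+1+2+2 = 15
Ravel → Jorvik → Hale → Orton → Garth → Arlen: 8+7+2+1+1 = 19
Ravel → Jorvik → Garth → Arlen: 8+2+1 = 11
Cheapest is Ravel → Jorvik → Garth → Arlen at 11 min.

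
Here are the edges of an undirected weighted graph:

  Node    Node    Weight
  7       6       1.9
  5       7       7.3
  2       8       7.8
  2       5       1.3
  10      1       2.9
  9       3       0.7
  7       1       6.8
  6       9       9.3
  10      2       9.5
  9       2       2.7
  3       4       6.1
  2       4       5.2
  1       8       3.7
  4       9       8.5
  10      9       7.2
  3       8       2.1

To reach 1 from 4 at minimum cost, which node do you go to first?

3

Enumerating some paths:
4–3–8–1: 6.1+2.1+3.7 = 11.9
4–2–9–3–8–1: 5.2+2.7+0.7+2.1+3.7 = 14.4
Cheapest is 4–3–8–1 at 11.9.
So from 4 the first move is to 3.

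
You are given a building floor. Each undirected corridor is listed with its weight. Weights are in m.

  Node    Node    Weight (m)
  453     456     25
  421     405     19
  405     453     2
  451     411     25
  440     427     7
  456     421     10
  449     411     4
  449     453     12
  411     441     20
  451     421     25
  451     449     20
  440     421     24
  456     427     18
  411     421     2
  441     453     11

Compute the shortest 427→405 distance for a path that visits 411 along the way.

Best 427 to 411: 427 → 456 → 421 → 411 costing 30
Shortest 411→405: 411 → 449 → 453 → 405 = 18
Total via 411: 30 + 18 = 48 m.

48 m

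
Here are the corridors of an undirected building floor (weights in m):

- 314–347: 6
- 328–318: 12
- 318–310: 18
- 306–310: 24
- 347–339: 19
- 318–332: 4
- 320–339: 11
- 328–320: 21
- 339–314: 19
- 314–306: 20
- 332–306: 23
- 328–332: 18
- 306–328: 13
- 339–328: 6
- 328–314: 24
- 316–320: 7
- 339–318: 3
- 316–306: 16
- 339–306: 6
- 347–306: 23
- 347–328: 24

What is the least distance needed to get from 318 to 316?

21 m

Shortest distances from 318:
318: 0
339: 3  (via 318)
332: 4  (via 318)
306: 9  (via 339)
328: 9  (via 339)
320: 14  (via 339)
310: 18  (via 318)
316: 21  (via 320)
Shortest route: 318–339–320–316 = 21 m.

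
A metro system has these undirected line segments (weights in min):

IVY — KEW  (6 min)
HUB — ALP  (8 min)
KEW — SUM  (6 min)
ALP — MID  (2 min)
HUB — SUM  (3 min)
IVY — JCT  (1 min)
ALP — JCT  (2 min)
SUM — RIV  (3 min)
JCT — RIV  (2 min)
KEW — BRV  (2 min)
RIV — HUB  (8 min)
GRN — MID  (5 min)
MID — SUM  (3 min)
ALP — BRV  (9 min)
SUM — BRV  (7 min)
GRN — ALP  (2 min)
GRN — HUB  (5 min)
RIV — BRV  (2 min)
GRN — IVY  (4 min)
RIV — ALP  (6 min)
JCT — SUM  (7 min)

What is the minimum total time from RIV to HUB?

6 min

Shortest distances from RIV:
RIV: 0
JCT: 2  (via RIV)
BRV: 2  (via RIV)
SUM: 3  (via RIV)
IVY: 3  (via JCT)
ALP: 4  (via JCT)
KEW: 4  (via BRV)
HUB: 6  (via SUM)
Shortest route: RIV → SUM → HUB = 6 min.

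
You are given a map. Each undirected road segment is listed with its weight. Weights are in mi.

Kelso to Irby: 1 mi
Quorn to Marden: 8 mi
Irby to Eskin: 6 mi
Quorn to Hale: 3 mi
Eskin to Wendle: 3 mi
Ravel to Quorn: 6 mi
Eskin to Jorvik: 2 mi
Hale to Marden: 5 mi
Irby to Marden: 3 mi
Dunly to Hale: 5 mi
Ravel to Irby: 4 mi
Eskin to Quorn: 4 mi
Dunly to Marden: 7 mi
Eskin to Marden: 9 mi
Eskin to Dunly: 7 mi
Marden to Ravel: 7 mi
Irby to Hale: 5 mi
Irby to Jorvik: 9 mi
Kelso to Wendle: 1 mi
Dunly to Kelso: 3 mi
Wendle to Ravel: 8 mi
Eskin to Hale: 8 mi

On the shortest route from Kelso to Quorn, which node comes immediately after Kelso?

Wendle

Candidate routes:
Kelso - Irby - Eskin - Quorn: 1+6+4 = 11
Kelso - Irby - Hale - Quorn: 1+5+3 = 9
Kelso - Wendle - Eskin - Quorn: 1+3+4 = 8
Cheapest is Kelso - Wendle - Eskin - Quorn at 8 mi.
So from Kelso the first move is to Wendle.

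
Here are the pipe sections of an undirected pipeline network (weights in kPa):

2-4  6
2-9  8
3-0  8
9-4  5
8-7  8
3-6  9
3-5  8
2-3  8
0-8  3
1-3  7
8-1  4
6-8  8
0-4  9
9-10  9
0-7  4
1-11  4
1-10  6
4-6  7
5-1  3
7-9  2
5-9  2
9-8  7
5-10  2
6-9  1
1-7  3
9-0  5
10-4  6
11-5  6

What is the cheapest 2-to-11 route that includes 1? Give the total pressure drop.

Best 2 to 1: 2–9–5–1 costing 13
Best 1 to 11: 1–11 costing 4
Total via 1: 13 + 4 = 17 kPa.

17 kPa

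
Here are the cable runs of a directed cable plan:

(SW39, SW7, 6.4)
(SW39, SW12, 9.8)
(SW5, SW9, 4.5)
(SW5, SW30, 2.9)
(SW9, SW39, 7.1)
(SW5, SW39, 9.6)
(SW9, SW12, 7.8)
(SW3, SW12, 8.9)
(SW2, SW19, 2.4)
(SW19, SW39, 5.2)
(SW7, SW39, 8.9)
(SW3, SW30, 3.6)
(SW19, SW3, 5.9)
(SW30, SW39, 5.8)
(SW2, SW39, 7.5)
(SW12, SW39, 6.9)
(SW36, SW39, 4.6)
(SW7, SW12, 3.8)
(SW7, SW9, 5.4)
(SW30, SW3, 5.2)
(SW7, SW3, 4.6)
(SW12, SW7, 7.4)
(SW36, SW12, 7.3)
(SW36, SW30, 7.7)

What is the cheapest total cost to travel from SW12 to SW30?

15.6

Enumerating some paths:
SW12 → SW7 → SW3 → SW30: 7.4+4.6+3.6 = 15.6
SW12 → SW39 → SW7 → SW3 → SW30: 6.9+6.4+4.6+3.6 = 21.5
The minimum is 15.6 via SW12 → SW7 → SW3 → SW30.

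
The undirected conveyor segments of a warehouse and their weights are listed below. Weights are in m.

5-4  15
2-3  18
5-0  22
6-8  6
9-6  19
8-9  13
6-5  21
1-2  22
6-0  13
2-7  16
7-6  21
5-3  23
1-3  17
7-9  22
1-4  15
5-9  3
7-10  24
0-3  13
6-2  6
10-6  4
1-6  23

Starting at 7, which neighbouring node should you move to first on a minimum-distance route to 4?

Enumerating some paths:
7–6–8–9–5–4: 21+6+13+3+15 = 58
7–9–5–4: 22+3+15 = 40
7–6–5–4: 21+21+15 = 57
7–2–1–4: 16+22+15 = 53
Cheapest is 7–9–5–4 at 40 m.
So from 7 the first move is to 9.

9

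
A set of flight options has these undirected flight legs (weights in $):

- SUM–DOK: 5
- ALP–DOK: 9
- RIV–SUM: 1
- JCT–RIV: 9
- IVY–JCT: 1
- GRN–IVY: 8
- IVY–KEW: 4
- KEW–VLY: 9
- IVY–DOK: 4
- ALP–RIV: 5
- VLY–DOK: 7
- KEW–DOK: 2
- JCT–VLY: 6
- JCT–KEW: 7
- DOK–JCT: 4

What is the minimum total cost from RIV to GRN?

$18

Shortest distances from RIV:
RIV: 0
SUM: 1  (via RIV)
ALP: 5  (via RIV)
DOK: 6  (via SUM)
KEW: 8  (via DOK)
JCT: 9  (via RIV)
IVY: 10  (via DOK)
VLY: 13  (via DOK)
GRN: 18  (via IVY)
Shortest route: RIV–SUM–DOK–IVY–GRN = $18.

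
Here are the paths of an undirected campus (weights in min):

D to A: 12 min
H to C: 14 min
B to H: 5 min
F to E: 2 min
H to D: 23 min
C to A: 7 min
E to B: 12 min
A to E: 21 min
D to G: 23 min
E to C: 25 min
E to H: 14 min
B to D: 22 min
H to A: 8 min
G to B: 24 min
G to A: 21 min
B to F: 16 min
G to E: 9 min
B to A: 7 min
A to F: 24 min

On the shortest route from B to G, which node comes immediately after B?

Candidate routes:
B → F → E → G: 16+2+9 = 27
B → A → G: 7+21 = 28
B → E → G: 12+9 = 21
B → G: 24 = 24
Cheapest is B → E → G at 21 min.
So from B the first move is to E.

E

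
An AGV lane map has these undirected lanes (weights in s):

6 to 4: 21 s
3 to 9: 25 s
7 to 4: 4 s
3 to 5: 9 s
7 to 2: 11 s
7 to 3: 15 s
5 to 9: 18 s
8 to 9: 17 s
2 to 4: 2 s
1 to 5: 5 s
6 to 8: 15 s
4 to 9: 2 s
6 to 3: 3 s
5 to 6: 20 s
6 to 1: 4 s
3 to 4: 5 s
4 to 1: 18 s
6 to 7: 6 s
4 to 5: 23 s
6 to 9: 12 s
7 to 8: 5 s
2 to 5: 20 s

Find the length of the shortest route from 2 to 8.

11 s

Candidate routes:
2–7–8: 11+5 = 16
2–4–7–8: 2+4+5 = 11
Cheapest is 2–4–7–8 at 11 s.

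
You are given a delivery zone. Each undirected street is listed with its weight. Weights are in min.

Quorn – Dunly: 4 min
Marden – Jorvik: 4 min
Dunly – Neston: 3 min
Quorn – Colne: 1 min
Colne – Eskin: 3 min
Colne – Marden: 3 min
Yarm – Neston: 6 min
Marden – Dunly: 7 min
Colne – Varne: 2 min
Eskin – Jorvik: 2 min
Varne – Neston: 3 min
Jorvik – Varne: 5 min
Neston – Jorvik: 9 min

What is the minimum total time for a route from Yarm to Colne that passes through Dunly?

Shortest Yarm→Dunly: Yarm → Neston → Dunly = 9
Best Dunly to Colne: Dunly → Quorn → Colne costing 5
Total via Dunly: 9 + 5 = 14 min.

14 min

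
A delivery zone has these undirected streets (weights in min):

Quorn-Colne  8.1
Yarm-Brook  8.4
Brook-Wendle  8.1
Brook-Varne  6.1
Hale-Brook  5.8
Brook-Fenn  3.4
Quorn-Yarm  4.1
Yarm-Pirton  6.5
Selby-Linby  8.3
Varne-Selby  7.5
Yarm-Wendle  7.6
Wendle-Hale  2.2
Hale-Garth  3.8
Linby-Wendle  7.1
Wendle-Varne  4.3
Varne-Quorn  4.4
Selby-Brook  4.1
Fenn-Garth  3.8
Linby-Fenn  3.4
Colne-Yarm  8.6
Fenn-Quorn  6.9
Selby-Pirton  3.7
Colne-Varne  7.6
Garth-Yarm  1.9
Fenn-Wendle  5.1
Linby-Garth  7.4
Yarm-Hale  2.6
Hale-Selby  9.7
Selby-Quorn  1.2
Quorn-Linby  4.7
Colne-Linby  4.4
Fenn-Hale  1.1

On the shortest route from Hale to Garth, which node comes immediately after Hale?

Candidate routes:
Hale–Garth: 3.8 = 3.8
Hale–Yarm–Garth: 2.6+1.9 = 4.5
Cheapest is Hale–Garth at 3.8 min.
So from Hale the first move is to Garth.

Garth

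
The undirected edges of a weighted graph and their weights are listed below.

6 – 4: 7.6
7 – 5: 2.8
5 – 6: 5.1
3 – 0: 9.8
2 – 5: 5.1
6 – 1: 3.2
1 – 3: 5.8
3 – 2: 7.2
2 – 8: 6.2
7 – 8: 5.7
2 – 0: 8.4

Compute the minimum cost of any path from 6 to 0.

Settle nodes by increasing distance from 6:
6: 0
1: 3.2  (via 6)
5: 5.1  (via 6)
4: 7.6  (via 6)
7: 7.9  (via 5)
3: 9  (via 1)
2: 10.2  (via 5)
8: 13.6  (via 7)
0: 18.6  (via 2)
Shortest route: 6 → 5 → 2 → 0 = 18.6.

18.6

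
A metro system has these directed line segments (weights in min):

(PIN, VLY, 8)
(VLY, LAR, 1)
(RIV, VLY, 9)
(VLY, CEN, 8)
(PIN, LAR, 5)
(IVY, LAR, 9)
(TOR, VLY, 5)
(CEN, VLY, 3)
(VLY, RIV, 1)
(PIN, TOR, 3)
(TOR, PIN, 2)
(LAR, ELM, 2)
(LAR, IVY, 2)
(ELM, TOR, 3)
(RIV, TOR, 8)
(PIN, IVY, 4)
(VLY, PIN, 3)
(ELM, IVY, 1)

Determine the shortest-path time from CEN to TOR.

9 min

Shortest distances from CEN:
CEN: 0
VLY: 3  (via CEN)
RIV: 4  (via VLY)
LAR: 4  (via VLY)
PIN: 6  (via VLY)
IVY: 6  (via LAR)
ELM: 6  (via LAR)
TOR: 9  (via PIN)
Shortest route: CEN → VLY → PIN → TOR = 9 min.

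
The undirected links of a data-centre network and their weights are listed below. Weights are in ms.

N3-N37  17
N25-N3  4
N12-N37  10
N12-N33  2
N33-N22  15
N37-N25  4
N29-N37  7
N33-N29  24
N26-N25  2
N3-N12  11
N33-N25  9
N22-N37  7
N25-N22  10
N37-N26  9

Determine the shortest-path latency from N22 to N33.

15 ms

Enumerating some paths:
N22 → N33: 15 = 15
N22 → N37 → N12 → N33: 7+10+2 = 19
N22 → N37 → N25 → N33: 7+4+9 = 20
N22 → N25 → N33: 10+9 = 19
Cheapest is N22 → N33 at 15 ms.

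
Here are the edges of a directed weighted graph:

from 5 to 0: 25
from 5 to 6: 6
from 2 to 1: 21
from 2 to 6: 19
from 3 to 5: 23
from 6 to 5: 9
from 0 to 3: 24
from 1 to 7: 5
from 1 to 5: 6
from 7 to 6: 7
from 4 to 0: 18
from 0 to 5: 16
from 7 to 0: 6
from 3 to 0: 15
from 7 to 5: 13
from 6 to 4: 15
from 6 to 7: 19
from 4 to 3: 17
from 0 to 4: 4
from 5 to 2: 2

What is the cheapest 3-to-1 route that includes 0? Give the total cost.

54

Shortest 3→0: 3–0 = 15
Shortest 0→1: 0–5–2–1 = 39
Total via 0: 15 + 39 = 54.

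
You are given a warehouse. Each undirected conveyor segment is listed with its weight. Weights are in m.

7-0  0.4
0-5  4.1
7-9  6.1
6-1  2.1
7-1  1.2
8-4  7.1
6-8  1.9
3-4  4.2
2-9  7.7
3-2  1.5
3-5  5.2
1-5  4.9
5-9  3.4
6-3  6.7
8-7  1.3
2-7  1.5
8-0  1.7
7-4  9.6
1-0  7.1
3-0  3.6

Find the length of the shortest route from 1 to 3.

4.2 m

Enumerating some paths:
1 - 7 - 0 - 3: 1.2+0.4+3.6 = 5.2
1 - 7 - 2 - 3: 1.2+1.5+1.5 = 4.2
The minimum is 4.2 m via 1 - 7 - 2 - 3.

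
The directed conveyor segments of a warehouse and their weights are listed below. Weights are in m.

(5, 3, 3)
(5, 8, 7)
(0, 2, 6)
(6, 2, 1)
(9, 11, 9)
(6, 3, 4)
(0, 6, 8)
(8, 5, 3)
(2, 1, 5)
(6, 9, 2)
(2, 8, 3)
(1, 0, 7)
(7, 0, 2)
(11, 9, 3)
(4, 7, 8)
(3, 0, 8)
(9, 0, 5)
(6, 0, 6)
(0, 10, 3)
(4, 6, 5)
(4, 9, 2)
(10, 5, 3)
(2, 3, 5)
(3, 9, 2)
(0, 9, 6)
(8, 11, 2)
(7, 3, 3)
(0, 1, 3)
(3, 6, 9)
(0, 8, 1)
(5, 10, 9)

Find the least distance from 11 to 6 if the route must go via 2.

28 m

Shortest 11→2: 11 → 9 → 0 → 2 = 14
Shortest 2→6: 2 → 3 → 6 = 14
Total via 2: 14 + 14 = 28 m.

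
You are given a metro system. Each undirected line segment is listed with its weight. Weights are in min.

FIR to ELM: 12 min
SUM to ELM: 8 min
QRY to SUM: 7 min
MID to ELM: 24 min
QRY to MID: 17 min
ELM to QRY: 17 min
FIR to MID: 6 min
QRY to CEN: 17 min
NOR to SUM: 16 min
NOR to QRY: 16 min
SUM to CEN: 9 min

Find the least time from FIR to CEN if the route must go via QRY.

Best FIR to QRY: FIR → MID → QRY costing 23
Shortest QRY→CEN: QRY → SUM → CEN = 16
Total via QRY: 23 + 16 = 39 min.

39 min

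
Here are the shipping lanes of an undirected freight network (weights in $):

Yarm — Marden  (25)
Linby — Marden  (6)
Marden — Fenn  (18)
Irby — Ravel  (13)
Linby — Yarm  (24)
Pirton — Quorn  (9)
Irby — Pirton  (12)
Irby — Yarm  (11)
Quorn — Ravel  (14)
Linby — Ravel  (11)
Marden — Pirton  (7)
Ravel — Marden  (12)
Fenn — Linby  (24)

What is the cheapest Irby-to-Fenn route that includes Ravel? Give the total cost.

Best Irby to Ravel: Irby–Ravel costing 13
Shortest Ravel→Fenn: Ravel–Marden–Fenn = 30
Total via Ravel: 13 + 30 = $43.

$43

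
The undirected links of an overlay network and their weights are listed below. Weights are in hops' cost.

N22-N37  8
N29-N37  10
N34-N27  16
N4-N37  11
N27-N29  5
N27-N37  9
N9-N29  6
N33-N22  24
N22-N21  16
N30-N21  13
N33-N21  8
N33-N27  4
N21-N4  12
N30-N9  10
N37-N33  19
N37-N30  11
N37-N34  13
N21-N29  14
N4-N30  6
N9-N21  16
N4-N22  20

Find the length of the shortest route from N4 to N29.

21 hops' cost

Shortest distances from N4:
N4: 0
N30: 6  (via N4)
N37: 11  (via N4)
N21: 12  (via N4)
N9: 16  (via N30)
N22: 19  (via N37)
N33: 20  (via N21)
N27: 20  (via N37)
N29: 21  (via N37)
Shortest route: N4–N37–N29 = 21 hops' cost.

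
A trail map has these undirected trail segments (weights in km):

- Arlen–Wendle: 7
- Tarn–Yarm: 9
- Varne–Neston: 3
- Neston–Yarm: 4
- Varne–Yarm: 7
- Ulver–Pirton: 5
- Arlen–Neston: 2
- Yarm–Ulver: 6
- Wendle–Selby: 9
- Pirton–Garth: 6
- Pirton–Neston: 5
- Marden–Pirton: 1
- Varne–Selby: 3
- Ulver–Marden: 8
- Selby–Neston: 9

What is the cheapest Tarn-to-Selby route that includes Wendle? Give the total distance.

31 km

Best Tarn to Wendle: Tarn → Yarm → Neston → Arlen → Wendle costing 22
Shortest Wendle→Selby: Wendle → Selby = 9
Total via Wendle: 22 + 9 = 31 km.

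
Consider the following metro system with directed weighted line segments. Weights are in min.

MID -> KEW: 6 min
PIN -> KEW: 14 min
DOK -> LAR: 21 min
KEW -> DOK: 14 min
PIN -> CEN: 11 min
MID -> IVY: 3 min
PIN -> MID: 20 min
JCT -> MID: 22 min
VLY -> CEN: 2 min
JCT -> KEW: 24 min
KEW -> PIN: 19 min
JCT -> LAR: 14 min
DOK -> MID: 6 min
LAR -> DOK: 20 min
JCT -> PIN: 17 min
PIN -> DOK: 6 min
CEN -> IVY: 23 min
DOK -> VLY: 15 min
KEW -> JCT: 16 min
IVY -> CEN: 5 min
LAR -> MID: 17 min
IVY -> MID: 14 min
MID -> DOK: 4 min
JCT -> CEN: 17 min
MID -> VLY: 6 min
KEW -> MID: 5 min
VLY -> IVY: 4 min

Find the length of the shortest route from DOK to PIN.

31 min

Candidate routes:
DOK - MID - KEW - PIN: 6+6+19 = 31
DOK - MID - KEW - JCT - PIN: 6+6+16+17 = 45
DOK - LAR - MID - KEW - PIN: 21+17+6+19 = 63
DOK - VLY - IVY - MID - KEW - PIN: 15+4+14+6+19 = 58
Cheapest is DOK - MID - KEW - PIN at 31 min.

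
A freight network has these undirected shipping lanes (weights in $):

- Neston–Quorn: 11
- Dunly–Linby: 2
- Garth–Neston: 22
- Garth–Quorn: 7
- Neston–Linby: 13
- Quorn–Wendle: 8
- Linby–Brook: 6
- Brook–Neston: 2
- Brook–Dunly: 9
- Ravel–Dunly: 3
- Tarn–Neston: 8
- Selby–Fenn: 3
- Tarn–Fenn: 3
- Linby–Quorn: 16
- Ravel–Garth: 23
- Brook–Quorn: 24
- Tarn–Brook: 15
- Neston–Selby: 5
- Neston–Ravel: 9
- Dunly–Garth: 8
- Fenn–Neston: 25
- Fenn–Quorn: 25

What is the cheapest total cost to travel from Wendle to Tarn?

$27

Compare a few routes:
Wendle–Quorn–Neston–Tarn: 8+11+8 = 27
Wendle–Quorn–Fenn–Tarn: 8+25+3 = 36
Wendle–Quorn–Neston–Brook–Tarn: 8+11+2+15 = 36
Wendle–Quorn–Neston–Selby–Fenn–Tarn: 8+11+5+3+3 = 30
The minimum is $27 via Wendle–Quorn–Neston–Tarn.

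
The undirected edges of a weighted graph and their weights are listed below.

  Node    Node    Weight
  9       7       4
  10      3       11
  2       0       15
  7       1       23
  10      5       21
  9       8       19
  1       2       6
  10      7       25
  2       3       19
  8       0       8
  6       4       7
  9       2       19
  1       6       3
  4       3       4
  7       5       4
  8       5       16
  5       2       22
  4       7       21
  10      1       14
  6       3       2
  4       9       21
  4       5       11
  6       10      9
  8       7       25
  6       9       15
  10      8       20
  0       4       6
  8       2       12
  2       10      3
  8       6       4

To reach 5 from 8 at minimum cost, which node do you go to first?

Enumerating some paths:
8–6–3–4–5: 4+2+4+11 = 21
8–5: 16 = 16
8–0–4–5: 8+6+11 = 25
8–6–4–5: 4+7+11 = 22
The minimum is 16 via 8–5.
So from 8 the first move is to 5.

5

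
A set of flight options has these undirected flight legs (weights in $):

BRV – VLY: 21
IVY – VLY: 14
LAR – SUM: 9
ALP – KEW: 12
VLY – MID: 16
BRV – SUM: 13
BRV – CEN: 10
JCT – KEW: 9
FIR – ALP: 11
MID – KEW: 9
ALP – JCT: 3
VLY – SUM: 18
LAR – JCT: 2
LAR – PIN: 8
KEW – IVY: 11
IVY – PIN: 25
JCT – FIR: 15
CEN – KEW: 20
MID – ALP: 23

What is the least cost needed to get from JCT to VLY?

Settle nodes by increasing distance from JCT:
JCT: 0
LAR: 2  (via JCT)
ALP: 3  (via JCT)
KEW: 9  (via JCT)
PIN: 10  (via LAR)
SUM: 11  (via LAR)
FIR: 14  (via ALP)
MID: 18  (via KEW)
IVY: 20  (via KEW)
BRV: 24  (via SUM)
VLY: 29  (via SUM)
Shortest route: JCT–LAR–SUM–VLY = $29.

$29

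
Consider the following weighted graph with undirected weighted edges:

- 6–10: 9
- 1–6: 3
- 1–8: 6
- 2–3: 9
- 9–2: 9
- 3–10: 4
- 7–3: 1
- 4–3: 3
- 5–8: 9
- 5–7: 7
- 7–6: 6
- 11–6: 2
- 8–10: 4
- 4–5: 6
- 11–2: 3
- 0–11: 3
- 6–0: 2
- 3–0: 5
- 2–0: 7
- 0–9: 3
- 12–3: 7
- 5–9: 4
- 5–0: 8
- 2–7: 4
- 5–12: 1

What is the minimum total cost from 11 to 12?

11

Compare a few routes:
11 - 6 - 0 - 9 - 5 - 12: 2+2+3+4+1 = 12
11 - 0 - 5 - 12: 3+8+1 = 12
11 - 0 - 9 - 5 - 12: 3+3+4+1 = 11
Cheapest is 11 - 0 - 9 - 5 - 12 at 11.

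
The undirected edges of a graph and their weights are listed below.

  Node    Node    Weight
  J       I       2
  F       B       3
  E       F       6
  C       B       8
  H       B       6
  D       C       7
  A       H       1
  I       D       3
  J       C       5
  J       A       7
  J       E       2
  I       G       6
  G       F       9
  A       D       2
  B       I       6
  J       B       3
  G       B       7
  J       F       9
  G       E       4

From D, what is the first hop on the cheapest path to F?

Candidate routes:
D–I–J–B–F: 3+2+3+3 = 11
D–I–B–F: 3+6+3 = 12
D–A–H–B–F: 2+1+6+3 = 12
Cheapest is D–I–J–B–F at 11.
So from D the first move is to I.

I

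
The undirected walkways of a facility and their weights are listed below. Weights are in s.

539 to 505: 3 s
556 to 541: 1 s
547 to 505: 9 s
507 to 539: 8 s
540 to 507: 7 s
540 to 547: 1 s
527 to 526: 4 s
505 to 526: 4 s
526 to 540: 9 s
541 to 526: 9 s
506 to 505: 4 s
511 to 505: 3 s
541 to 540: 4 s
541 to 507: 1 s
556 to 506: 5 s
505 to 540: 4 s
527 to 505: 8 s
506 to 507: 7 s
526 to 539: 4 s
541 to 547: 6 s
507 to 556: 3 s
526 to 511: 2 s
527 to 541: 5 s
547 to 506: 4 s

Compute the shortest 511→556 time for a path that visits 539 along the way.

16 s

Shortest 511→539: 511–526–539 = 6
Best 539 to 556: 539–507–541–556 costing 10
Total via 539: 6 + 10 = 16 s.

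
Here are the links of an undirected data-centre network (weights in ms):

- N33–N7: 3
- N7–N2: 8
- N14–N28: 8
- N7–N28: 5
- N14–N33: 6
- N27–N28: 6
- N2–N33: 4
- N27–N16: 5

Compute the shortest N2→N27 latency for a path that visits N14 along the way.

Best N2 to N14: N2 → N33 → N14 costing 10
Shortest N14→N27: N14 → N28 → N27 = 14
Total via N14: 10 + 14 = 24 ms.

24 ms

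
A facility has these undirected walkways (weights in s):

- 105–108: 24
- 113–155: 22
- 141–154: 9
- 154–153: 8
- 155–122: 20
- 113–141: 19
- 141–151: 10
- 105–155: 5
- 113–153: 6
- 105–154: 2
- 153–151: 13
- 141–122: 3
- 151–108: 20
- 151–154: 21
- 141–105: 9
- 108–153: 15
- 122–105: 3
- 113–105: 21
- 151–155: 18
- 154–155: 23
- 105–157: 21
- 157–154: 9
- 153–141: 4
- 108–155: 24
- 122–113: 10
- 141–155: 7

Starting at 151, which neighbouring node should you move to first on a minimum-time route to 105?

141

Enumerating some paths:
151–141–154–105: 10+9+2 = 21
151–141–122–105: 10+3+3 = 16
151–141–105: 10+9 = 19
Cheapest is 151–141–122–105 at 16 s.
So from 151 the first move is to 141.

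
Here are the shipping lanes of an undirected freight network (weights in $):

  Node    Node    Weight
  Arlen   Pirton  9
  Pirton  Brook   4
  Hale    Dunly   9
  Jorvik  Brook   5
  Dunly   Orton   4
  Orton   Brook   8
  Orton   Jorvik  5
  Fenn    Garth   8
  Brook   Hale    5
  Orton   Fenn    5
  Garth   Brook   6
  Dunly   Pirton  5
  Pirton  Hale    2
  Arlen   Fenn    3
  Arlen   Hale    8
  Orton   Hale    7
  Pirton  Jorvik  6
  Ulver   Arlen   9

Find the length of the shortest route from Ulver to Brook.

Shortest distances from Ulver:
Ulver: 0
Arlen: 9  (via Ulver)
Fenn: 12  (via Arlen)
Hale: 17  (via Arlen)
Orton: 17  (via Fenn)
Pirton: 18  (via Arlen)
Garth: 20  (via Fenn)
Dunly: 21  (via Orton)
Brook: 22  (via Hale)
Shortest route: Ulver → Arlen → Hale → Brook = $22.

$22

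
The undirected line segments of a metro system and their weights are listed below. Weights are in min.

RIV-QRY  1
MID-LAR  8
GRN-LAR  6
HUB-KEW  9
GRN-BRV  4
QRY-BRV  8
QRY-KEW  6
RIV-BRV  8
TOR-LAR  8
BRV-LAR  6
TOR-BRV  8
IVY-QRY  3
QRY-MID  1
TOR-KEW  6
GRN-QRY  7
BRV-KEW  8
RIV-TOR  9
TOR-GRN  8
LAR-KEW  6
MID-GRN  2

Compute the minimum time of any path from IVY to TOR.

13 min

Enumerating some paths:
IVY–QRY–MID–GRN–BRV–TOR: 3+1+2+4+8 = 18
IVY–QRY–MID–GRN–TOR: 3+1+2+8 = 14
IVY–QRY–RIV–TOR: 3+1+9 = 13
IVY–QRY–KEW–TOR: 3+6+6 = 15
Cheapest is IVY–QRY–RIV–TOR at 13 min.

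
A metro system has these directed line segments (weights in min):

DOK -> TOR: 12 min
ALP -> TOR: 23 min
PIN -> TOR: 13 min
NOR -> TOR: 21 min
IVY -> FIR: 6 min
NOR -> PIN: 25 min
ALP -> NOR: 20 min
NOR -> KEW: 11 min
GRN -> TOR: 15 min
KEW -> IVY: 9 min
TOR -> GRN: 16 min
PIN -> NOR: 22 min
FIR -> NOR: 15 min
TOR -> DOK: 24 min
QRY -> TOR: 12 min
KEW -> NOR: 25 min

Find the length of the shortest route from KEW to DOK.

Enumerating some paths:
KEW - NOR - TOR - DOK: 25+21+24 = 70
KEW - NOR - PIN - TOR - DOK: 25+25+13+24 = 87
KEW - IVY - FIR - NOR - TOR - DOK: 9+6+15+21+24 = 75
The minimum is 70 min via KEW - NOR - TOR - DOK.

70 min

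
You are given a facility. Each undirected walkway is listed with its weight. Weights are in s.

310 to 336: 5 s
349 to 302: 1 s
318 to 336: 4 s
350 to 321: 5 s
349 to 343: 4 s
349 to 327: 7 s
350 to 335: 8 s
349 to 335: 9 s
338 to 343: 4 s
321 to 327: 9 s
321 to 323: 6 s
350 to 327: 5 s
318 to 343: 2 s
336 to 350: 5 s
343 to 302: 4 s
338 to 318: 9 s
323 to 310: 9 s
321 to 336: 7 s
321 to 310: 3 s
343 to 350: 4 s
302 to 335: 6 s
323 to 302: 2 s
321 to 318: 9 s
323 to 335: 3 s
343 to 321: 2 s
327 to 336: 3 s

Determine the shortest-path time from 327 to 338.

13 s

Compare a few routes:
327 - 321 - 343 - 338: 9+2+4 = 15
327 - 349 - 343 - 338: 7+4+4 = 15
327 - 350 - 343 - 338: 5+4+4 = 13
Cheapest is 327 - 350 - 343 - 338 at 13 s.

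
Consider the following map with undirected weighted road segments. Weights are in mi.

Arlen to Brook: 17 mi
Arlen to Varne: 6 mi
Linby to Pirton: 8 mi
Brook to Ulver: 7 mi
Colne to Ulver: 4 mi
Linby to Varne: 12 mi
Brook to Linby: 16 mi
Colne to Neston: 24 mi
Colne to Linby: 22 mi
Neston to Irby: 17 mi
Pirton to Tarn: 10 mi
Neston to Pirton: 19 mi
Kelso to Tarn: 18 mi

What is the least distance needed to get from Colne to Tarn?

40 mi

Settle nodes by increasing distance from Colne:
Colne: 0
Ulver: 4  (via Colne)
Brook: 11  (via Ulver)
Linby: 22  (via Colne)
Neston: 24  (via Colne)
Arlen: 28  (via Brook)
Pirton: 30  (via Linby)
Varne: 34  (via Linby)
Tarn: 40  (via Pirton)
Shortest route: Colne → Linby → Pirton → Tarn = 40 mi.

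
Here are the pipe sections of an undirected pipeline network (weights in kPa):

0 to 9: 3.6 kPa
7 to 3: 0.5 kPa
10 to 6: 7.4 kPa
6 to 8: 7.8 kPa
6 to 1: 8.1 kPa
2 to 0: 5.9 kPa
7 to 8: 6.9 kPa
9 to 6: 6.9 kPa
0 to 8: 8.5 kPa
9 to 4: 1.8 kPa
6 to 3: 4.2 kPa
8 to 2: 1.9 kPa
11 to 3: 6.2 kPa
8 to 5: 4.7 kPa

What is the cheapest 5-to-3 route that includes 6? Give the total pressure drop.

Best 5 to 6: 5 → 8 → 6 costing 12.5
Best 6 to 3: 6 → 3 costing 4.2
Total via 6: 12.5 + 4.2 = 16.7 kPa.

16.7 kPa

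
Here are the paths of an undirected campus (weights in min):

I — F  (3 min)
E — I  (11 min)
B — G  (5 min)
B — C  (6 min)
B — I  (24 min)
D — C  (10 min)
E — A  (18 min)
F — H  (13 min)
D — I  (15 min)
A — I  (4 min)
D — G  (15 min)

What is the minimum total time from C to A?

Settle nodes by increasing distance from C:
C: 0
B: 6  (via C)
D: 10  (via C)
G: 11  (via B)
I: 25  (via D)
F: 28  (via I)
A: 29  (via I)
Shortest route: C → D → I → A = 29 min.

29 min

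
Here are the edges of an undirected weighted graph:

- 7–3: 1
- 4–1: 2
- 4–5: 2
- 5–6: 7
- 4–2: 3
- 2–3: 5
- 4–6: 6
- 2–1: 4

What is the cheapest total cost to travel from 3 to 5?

Compare a few routes:
3–2–1–4–5: 5+4+2+2 = 13
3–2–4–5: 5+3+2 = 10
Cheapest is 3–2–4–5 at 10.

10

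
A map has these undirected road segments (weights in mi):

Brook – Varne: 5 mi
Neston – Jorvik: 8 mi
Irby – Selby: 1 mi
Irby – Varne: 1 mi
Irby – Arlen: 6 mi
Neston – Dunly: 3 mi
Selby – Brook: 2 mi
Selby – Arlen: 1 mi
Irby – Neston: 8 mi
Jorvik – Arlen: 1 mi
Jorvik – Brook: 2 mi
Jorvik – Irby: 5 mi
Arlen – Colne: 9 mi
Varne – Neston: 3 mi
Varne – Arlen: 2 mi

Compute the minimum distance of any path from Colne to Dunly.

17 mi

Settle nodes by increasing distance from Colne:
Colne: 0
Arlen: 9  (via Colne)
Selby: 10  (via Arlen)
Jorvik: 10  (via Arlen)
Irby: 11  (via Selby)
Varne: 11  (via Arlen)
Brook: 12  (via Selby)
Neston: 14  (via Varne)
Dunly: 17  (via Neston)
Shortest route: Colne → Arlen → Varne → Neston → Dunly = 17 mi.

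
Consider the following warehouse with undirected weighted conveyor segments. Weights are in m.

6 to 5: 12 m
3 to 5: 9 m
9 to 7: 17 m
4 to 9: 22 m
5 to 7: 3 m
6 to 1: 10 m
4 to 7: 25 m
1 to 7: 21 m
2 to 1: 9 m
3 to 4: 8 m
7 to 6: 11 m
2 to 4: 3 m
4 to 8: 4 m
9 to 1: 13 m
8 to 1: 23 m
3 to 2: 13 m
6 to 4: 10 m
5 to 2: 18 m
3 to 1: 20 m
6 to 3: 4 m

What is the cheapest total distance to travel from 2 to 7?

Compare a few routes:
2 → 5 → 7: 18+3 = 21
2 → 4 → 3 → 5 → 7: 3+8+9+3 = 23
Cheapest is 2 → 5 → 7 at 21 m.

21 m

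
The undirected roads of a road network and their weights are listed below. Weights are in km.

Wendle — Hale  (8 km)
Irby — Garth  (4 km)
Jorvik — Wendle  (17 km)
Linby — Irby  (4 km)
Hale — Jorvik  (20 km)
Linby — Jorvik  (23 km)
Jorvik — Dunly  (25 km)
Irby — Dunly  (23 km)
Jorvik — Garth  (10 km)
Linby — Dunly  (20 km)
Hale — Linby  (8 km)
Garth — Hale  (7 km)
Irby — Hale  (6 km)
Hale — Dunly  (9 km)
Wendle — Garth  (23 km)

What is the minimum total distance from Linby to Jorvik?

18 km

Running Dijkstra from Linby:
Linby: 0
Irby: 4  (via Linby)
Hale: 8  (via Linby)
Garth: 8  (via Irby)
Wendle: 16  (via Hale)
Dunly: 17  (via Hale)
Jorvik: 18  (via Garth)
Shortest route: Linby → Irby → Garth → Jorvik = 18 km.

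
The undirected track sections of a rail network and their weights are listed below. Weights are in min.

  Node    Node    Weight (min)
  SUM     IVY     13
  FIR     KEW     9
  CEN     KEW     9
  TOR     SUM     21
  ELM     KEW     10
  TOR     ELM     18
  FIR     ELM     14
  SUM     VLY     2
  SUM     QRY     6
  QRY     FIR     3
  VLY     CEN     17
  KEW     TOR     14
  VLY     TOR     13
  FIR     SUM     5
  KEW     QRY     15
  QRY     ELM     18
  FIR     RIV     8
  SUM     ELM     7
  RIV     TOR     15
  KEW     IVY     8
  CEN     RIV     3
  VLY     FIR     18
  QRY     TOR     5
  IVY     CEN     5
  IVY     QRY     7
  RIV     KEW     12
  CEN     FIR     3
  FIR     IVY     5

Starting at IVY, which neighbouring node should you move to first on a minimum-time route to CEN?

CEN

Enumerating some paths:
IVY → FIR → CEN: 5+3 = 8
IVY → CEN: 5 = 5
The minimum is 5 min via IVY → CEN.
So from IVY the first move is to CEN.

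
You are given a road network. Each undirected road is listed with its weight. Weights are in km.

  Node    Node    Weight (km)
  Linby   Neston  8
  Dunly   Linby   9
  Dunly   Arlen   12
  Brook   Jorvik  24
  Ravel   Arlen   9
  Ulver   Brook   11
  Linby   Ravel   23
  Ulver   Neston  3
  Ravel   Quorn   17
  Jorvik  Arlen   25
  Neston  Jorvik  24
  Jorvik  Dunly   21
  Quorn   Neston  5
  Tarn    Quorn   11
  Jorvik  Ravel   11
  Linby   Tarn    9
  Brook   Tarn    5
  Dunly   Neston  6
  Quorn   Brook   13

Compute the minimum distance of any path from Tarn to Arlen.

Shortest distances from Tarn:
Tarn: 0
Brook: 5  (via Tarn)
Linby: 9  (via Tarn)
Quorn: 11  (via Tarn)
Neston: 16  (via Quorn)
Ulver: 16  (via Brook)
Dunly: 18  (via Linby)
Ravel: 28  (via Quorn)
Jorvik: 29  (via Brook)
Arlen: 30  (via Dunly)
Shortest route: Tarn → Linby → Dunly → Arlen = 30 km.

30 km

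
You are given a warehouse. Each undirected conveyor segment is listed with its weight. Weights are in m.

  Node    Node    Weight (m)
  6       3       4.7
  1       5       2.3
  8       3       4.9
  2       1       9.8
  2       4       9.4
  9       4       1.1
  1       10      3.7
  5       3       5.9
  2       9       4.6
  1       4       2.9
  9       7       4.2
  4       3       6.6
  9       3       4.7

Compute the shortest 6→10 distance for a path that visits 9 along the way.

Best 6 to 9: 6–3–9 costing 9.4
Shortest 9→10: 9–4–1–10 = 7.7
Total via 9: 9.4 + 7.7 = 17.1 m.

17.1 m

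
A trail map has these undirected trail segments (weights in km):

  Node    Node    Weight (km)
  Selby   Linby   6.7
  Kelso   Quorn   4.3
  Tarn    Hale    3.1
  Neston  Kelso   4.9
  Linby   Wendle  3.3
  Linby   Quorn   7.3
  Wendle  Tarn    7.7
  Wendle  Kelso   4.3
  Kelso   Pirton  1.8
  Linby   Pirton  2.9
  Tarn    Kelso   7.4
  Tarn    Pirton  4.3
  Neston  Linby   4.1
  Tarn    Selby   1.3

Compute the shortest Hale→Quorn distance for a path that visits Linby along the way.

Shortest Hale→Linby: Hale–Tarn–Pirton–Linby = 10.3
Shortest Linby→Quorn: Linby–Quorn = 7.3
Total via Linby: 10.3 + 7.3 = 17.6 km.

17.6 km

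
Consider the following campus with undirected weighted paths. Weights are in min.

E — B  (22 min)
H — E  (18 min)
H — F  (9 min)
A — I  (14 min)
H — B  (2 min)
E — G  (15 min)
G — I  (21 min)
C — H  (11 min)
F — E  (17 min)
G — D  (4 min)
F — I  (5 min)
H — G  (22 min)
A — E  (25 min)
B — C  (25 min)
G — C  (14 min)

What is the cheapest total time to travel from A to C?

Enumerating some paths:
A - I - F - H - C: 14+5+9+11 = 39
A - E - G - C: 25+15+14 = 54
A - I - G - C: 14+21+14 = 49
The minimum is 39 min via A - I - F - H - C.

39 min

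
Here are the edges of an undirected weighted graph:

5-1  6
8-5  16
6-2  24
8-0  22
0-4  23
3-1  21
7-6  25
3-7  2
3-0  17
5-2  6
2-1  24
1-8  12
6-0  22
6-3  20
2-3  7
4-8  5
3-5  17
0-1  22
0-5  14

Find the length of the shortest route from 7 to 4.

36

Settle nodes by increasing distance from 7:
7: 0
3: 2  (via 7)
2: 9  (via 3)
5: 15  (via 2)
0: 19  (via 3)
1: 21  (via 5)
6: 22  (via 3)
8: 31  (via 5)
4: 36  (via 8)
Shortest route: 7–3–2–5–8–4 = 36.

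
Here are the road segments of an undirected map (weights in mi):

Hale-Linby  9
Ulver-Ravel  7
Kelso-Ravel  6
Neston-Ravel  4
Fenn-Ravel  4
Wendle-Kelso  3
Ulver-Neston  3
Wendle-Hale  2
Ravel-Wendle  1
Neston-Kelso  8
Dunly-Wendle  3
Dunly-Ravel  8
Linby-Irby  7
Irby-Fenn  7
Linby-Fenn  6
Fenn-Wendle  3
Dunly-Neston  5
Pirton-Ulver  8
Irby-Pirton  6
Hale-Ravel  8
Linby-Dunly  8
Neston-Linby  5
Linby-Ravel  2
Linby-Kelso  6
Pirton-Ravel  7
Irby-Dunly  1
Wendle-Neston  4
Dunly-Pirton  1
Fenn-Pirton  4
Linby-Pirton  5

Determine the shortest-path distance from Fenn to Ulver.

Enumerating some paths:
Fenn → Wendle → Neston → Ulver: 3+4+3 = 10
Fenn → Wendle → Ravel → Ulver: 3+1+7 = 11
Fenn → Wendle → Ravel → Neston → Ulver: 3+1+4+3 = 11
Cheapest is Fenn → Wendle → Neston → Ulver at 10 mi.

10 mi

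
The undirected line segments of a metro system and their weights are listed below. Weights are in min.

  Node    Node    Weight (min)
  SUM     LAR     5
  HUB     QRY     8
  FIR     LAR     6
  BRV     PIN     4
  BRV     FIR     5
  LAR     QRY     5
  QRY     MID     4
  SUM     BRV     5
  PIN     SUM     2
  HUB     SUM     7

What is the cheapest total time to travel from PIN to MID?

16 min

Compare a few routes:
PIN - BRV - SUM - LAR - QRY - MID: 4+5+5+5+4 = 23
PIN - SUM - LAR - QRY - MID: 2+5+5+4 = 16
PIN - SUM - HUB - QRY - MID: 2+7+8+4 = 21
The minimum is 16 min via PIN - SUM - LAR - QRY - MID.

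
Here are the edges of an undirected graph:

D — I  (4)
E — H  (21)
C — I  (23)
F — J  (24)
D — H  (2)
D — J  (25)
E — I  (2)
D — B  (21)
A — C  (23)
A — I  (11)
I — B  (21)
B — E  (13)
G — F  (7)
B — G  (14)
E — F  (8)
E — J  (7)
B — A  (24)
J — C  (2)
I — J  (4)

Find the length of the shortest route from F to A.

21

Candidate routes:
F - E - J - I - A: 8+7+4+11 = 30
F - E - I - A: 8+2+11 = 21
F - E - I - J - C - A: 8+2+4+2+23 = 39
Cheapest is F - E - I - A at 21.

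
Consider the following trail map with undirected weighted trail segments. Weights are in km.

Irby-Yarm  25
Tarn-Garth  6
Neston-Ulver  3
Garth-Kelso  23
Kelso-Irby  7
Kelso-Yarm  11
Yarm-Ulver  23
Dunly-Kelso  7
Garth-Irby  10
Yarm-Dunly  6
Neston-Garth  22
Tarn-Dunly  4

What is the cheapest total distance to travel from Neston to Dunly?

32 km

Shortest distances from Neston:
Neston: 0
Ulver: 3  (via Neston)
Garth: 22  (via Neston)
Yarm: 26  (via Ulver)
Tarn: 28  (via Garth)
Dunly: 32  (via Yarm)
Shortest route: Neston → Ulver → Yarm → Dunly = 32 km.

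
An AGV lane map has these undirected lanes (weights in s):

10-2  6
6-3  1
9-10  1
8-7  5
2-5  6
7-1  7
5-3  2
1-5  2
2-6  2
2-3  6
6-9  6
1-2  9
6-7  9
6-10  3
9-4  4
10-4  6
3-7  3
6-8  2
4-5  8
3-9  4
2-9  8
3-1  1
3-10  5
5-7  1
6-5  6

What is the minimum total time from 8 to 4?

Compare a few routes:
8 - 6 - 3 - 9 - 4: 2+1+4+4 = 11
8 - 6 - 9 - 4: 2+6+4 = 12
8 - 6 - 10 - 4: 2+3+6 = 11
8 - 6 - 10 - 9 - 4: 2+3+1+4 = 10
Cheapest is 8 - 6 - 10 - 9 - 4 at 10 s.

10 s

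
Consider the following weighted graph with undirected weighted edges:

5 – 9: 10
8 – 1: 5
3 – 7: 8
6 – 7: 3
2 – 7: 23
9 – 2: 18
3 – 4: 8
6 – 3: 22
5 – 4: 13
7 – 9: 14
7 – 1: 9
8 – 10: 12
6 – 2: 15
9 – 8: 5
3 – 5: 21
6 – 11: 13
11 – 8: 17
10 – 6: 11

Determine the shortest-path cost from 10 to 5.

27

Shortest distances from 10:
10: 0
6: 11  (via 10)
8: 12  (via 10)
7: 14  (via 6)
1: 17  (via 8)
9: 17  (via 8)
3: 22  (via 7)
11: 24  (via 6)
2: 26  (via 6)
5: 27  (via 9)
Shortest route: 10 → 8 → 9 → 5 = 27.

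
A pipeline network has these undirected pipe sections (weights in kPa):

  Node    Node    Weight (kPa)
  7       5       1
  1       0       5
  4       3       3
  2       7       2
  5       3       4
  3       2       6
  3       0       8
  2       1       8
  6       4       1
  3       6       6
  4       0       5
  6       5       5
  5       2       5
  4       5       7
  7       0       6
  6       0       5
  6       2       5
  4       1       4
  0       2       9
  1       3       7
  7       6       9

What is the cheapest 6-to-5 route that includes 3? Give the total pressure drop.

Best 6 to 3: 6–4–3 costing 4
Best 3 to 5: 3–5 costing 4
Total via 3: 4 + 4 = 8 kPa.

8 kPa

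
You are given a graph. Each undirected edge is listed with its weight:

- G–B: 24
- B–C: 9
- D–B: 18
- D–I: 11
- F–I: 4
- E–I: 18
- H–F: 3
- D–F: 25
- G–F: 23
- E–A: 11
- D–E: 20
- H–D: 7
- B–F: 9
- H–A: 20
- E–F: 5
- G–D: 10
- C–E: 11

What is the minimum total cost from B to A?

25

Running Dijkstra from B:
B: 0
C: 9  (via B)
F: 9  (via B)
H: 12  (via F)
I: 13  (via F)
E: 14  (via F)
D: 18  (via B)
G: 24  (via B)
A: 25  (via E)
Shortest route: B–F–E–A = 25.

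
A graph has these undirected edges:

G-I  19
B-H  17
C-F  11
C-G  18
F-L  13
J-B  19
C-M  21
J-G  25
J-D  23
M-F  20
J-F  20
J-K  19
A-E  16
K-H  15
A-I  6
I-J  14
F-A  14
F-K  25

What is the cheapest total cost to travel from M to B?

59

Shortest distances from M:
M: 0
F: 20  (via M)
C: 21  (via M)
L: 33  (via F)
A: 34  (via F)
G: 39  (via C)
I: 40  (via A)
J: 40  (via F)
K: 45  (via F)
E: 50  (via A)
B: 59  (via J)
Shortest route: M → F → J → B = 59.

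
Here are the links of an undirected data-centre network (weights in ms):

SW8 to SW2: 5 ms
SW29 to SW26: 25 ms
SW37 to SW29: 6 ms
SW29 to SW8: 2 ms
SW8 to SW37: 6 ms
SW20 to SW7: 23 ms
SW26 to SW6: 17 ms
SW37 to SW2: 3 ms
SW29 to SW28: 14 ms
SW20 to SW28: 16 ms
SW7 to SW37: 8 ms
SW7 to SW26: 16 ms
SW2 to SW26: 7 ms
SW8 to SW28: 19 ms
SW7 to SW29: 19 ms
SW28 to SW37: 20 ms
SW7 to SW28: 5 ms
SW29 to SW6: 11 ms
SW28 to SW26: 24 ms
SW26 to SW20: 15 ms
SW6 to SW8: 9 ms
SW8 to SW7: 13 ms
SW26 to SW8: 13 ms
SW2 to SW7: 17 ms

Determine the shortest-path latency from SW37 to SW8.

Candidate routes:
SW37 → SW29 → SW8: 6+2 = 8
SW37 → SW8: 6 = 6
SW37 → SW2 → SW8: 3+5 = 8
Cheapest is SW37 → SW8 at 6 ms.

6 ms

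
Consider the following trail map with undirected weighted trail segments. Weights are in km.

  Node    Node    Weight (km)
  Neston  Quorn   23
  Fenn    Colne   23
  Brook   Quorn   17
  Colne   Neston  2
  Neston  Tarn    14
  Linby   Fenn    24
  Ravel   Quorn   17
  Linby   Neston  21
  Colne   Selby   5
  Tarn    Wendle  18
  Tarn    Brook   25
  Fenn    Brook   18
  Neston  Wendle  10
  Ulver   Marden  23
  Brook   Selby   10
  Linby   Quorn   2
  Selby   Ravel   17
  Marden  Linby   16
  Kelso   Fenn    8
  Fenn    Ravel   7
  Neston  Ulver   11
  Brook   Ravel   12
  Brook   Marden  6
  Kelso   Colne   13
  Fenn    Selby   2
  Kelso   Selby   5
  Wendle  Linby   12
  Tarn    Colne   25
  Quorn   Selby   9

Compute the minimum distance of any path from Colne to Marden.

21 km

Shortest distances from Colne:
Colne: 0
Neston: 2  (via Colne)
Selby: 5  (via Colne)
Fenn: 7  (via Selby)
Kelso: 10  (via Selby)
Wendle: 12  (via Neston)
Ulver: 13  (via Neston)
Ravel: 14  (via Fenn)
Quorn: 14  (via Selby)
Brook: 15  (via Selby)
Tarn: 16  (via Neston)
Linby: 16  (via Quorn)
Marden: 21  (via Brook)
Shortest route: Colne–Selby–Brook–Marden = 21 km.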